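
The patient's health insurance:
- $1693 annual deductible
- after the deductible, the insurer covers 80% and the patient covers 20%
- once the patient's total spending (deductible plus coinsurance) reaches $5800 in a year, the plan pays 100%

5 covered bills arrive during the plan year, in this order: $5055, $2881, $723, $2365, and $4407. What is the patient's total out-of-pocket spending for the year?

Claim 1 — $5055: $1693 to deductible, leaving $3362; 20% of $3362 = $672.40. Cost to patient: $2365.40. OOP to date $2365.40.
Claim 2 — $2881: deductible met; 20% of $2881 = $576.20. Cost to patient: $576.20. OOP to date $2941.60.
Claim 3 — $723: deductible met; 20% of $723 = $144.60. Patient pays $144.60; OOP now $3086.20.
Claim 4 — $2365: deductible met; 20% of $2365 = $473. Patient owes $473 (running OOP $3559.20).
Claim 5 — $4407: deductible met; 20% of $4407 = $881.40. Patient owes $881.40 (running OOP $4440.60).
Summing the patient's payments: $2365.40 + $576.20 + $144.60 + $473 + $881.40 = $4440.60.

$4440.60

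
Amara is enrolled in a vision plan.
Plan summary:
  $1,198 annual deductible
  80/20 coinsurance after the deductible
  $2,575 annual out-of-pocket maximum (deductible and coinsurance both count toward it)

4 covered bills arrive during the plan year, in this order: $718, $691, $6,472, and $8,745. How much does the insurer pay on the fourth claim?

$8,704.60

#1 ($718): entire amount goes to the deductible. Member owes $718 (running OOP $718). Plan pays $718 − $718 = $0.
#2 ($691): $480 finishes the deductible; $211 goes to coinsurance; coinsurance $211 × 20% = $42.20. Member owes $522.20 (running OOP $1,240.20). Plan pays $691 − $522.20 = $168.80.
#3 ($6,472): 20% coinsurance on $6,472 = $1,294.40. Cost to member: $1,294.40. OOP to date $2,534.60. Insurer: $6,472 − $1,294.40 = $5,177.60.
#4 ($8,745): 20% coinsurance on $8,745 = $1,749. OOP would hit $4,283.60 > $2,575, so the cap limits the member to $2,575 − $2,534.60 = $40.40. Insurer: $8,745 − $40.40 = $8,704.60.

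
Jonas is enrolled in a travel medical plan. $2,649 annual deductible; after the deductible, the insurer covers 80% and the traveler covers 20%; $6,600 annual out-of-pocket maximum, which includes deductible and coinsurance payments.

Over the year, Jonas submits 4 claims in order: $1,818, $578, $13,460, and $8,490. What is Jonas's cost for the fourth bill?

$1,309.60

#1 ($1,818): entire amount goes to the deductible. Traveler owes $1,818 (running OOP $1,818).
#2 ($578): fully absorbed by the deductible. Traveler owes $578 (running OOP $2,396).
#3 ($13,460): $253 to deductible, leaving $13,207; coinsurance $13,207 × 20% = $2,641.40. Traveler pays $2,894.40; OOP now $5,290.40.
#4 ($8,490): deductible met; 20% of $8,490 = $1,698. That would push OOP to $6,988.40, over the $6,600 cap, so traveler pays $6,600 − $5,290.40 = $1,309.60.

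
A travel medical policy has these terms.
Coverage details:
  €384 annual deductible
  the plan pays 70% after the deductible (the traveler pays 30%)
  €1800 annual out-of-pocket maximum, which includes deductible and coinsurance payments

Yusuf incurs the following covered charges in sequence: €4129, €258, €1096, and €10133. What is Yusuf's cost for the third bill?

€215.10

#1 (€4129): deductible takes €384, €3745 remains; coinsurance €3745 × 30% = €1123.50. Traveler owes €1507.50 (running OOP €1507.50).
#2 (€258): deductible met; 30% of €258 = €77.40. Traveler owes €77.40 (running OOP €1584.90).
#3 (€1096): deductible met; 30% of €1096 = €328.80. OOP would hit €1913.70 > €1800, so the cap limits the traveler to €1800 − €1584.90 = €215.10.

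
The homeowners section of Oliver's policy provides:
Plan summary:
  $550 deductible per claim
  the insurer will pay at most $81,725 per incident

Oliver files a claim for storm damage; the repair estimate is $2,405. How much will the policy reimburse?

$1,855

Less the $550 deductible: $2,405 − $550 = $1,855.
$1,855 is within the $81,725 limit, so the insurer pays $1,855.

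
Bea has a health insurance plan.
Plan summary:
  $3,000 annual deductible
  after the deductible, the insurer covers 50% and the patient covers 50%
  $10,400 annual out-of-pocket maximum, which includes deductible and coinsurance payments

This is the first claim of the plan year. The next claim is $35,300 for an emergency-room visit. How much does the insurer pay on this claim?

The full $3,000 deductible is still open; $3,000 of this bill applies to it.
The remaining $32,300 (= $35,300 − $3,000) moves to coinsurance.
50% of $32,300 = $16,150 falls to the patient.
So the patient owes $3,000 + $16,150 = $19,150 before any cap.
Year-to-date out-of-pocket would reach $0 + $19,150 = $19,150, above the $10,400 maximum, so the patient pays only $10,400 − $0 = $10,400.
The plan picks up $35,300 − $10,400 = $24,900.

$24,900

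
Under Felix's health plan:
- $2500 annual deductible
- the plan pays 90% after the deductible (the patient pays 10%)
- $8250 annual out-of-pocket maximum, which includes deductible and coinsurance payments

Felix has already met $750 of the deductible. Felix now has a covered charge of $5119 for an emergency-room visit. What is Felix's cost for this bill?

$750 of the $2500 deductible is already met, leaving $1750.
After the $1750 deductible portion, $5119 − $1750 = $3369 is subject to coinsurance.
10% of $3369 = $336.90 falls to the patient.
That puts the patient's cost at $1750 + $336.90 = $2086.90 before any cap.
Cumulative spending $750 + $2086.90 = $2836.90 stays under the $8250 maximum.

$2086.90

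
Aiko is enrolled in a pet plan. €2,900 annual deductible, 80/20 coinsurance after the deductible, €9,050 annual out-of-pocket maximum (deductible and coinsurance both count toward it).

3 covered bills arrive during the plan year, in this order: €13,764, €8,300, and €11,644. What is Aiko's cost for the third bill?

€2,317.20

#1 (€13,764): €2,900 finishes the deductible; €10,864 goes to coinsurance; owner's 20% is €2,172.80. Cost to owner: €5,072.80. OOP to date €5,072.80.
#2 (€8,300): deductible met; 20% of €8,300 = €1,660. Owner owes €1,660 (running OOP €6,732.80).
#3 (€11,644): deductible met; 20% of €11,644 = €2,328.80. OOP would hit €9,061.60 > €9,050, so the cap limits the owner to €9,050 − €6,732.80 = €2,317.20.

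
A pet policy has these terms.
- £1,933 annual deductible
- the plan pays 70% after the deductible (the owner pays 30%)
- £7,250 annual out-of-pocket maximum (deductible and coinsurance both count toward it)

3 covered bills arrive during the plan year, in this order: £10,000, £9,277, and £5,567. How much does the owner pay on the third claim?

£113.80

#1 (£10,000): deductible takes £1,933, £8,067 remains; owner's 30% is £2,420.10. Owner pays £4,353.10; OOP now £4,353.10.
#2 (£9,277): deductible already satisfied, so owner's share is 30% × £9,277 = £2,783.10. Owner owes £2,783.10 (running OOP £7,136.20).
#3 (£5,567): deductible already satisfied, so owner's share is 30% × £5,567 = £1,670.10. Adding that to £7,136.20 gives £8,806.30, past the £7,250 cap; owner pays only £7,250 − £7,136.20 = £113.80.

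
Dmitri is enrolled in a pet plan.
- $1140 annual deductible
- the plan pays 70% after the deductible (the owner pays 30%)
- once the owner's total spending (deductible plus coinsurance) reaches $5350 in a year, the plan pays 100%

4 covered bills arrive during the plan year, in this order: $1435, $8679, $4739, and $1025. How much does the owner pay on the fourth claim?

$96.10

Bill 1, $1435: $1140 to deductible, leaving $295; coinsurance $295 × 30% = $88.50. Owner owes $1228.50 (running OOP $1228.50).
Bill 2, $8679: 30% coinsurance on $8679 = $2603.70. Owner owes $2603.70 (running OOP $3832.20).
Bill 3, $4739: deductible already satisfied, so owner's share is 30% × $4739 = $1421.70. Cost to owner: $1421.70. OOP to date $5253.90.
Bill 4, $1025: deductible met; 30% of $1025 = $307.50. OOP would hit $5561.40 > $5350, so the cap limits the owner to $5350 − $5253.90 = $96.10.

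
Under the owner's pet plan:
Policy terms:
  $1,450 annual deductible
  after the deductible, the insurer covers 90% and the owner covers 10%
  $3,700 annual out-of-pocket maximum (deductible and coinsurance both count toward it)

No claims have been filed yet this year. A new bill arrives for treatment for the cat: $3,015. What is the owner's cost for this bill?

$1,606.50

Deductible not yet touched, so the first $1,450 of the bill goes to the deductible.
That leaves $3,015 − $1,450 = $1,565 for coinsurance.
Coinsurance: $1,565 × 10% = $156.50.
So the owner owes $1,450 + $156.50 = $1,606.50 before any cap.
Total out-of-pocket so far would be $0 + $1,606.50 = $1,606.50, below the $3,700 cap — no reduction.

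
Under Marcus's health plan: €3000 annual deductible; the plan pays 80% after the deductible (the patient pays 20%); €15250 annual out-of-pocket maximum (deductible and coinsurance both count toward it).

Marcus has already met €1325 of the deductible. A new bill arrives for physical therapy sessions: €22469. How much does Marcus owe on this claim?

Deductible still to meet: €3000 − €1325 = €1675.
After the €1675 deductible portion, €22469 − €1675 = €20794 is subject to coinsurance.
20% of €20794 = €4158.80 falls to the patient.
That puts the patient's cost at €1675 + €4158.80 = €5833.80 before any cap.
Cumulative spending €1325 + €5833.80 = €7158.80 stays under the €15250 maximum.

€5833.80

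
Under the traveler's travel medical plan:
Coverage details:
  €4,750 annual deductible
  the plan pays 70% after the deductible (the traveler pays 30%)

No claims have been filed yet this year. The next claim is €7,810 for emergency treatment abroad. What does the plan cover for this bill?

Deductible not yet touched, so the first €4,750 of the bill goes to the deductible.
After the €4,750 deductible portion, €7,810 − €4,750 = €3,060 is subject to coinsurance.
Traveler's 30% share of €3,060 is €918.
So the traveler owes €4,750 + €918 = €5,668.
Insurer pays the balance: €7,810 − €5,668 = €2,142.

€2,142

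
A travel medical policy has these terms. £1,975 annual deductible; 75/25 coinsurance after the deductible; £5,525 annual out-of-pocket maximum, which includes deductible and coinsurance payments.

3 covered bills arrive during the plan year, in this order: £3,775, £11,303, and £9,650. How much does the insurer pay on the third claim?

£9,375.75

#1 (£3,775): £1,975 finishes the deductible; £1,800 goes to coinsurance; 25% of £1,800 = £450. Traveler pays £2,425; OOP now £2,425. Plan pays £3,775 − £2,425 = £1,350.
#2 (£11,303): deductible already satisfied, so traveler's share is 25% × £11,303 = £2,825.75. Traveler owes £2,825.75 (running OOP £5,250.75). Plan pays £11,303 − £2,825.75 = £8,477.25.
#3 (£9,650): deductible met; 25% of £9,650 = £2,412.50. That would push OOP to £7,663.25, over the £5,525 cap, so traveler pays £5,525 − £5,250.75 = £274.25. Plan pays £9,650 − £274.25 = £9,375.75.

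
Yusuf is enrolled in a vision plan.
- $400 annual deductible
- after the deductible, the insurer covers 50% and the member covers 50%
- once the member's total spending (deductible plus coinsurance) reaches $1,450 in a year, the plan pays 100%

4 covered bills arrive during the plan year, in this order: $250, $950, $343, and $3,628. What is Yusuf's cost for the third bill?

Bill 1, $250: entire amount goes to the deductible. Member owes $250 (running OOP $250).
Bill 2, $950: $150 to deductible, leaving $800; member's 50% is $400. Member owes $550 (running OOP $800).
Bill 3, $343: deductible already satisfied, so member's share is 50% × $343 = $171.50. Member pays $171.50; OOP now $971.50.

$171.50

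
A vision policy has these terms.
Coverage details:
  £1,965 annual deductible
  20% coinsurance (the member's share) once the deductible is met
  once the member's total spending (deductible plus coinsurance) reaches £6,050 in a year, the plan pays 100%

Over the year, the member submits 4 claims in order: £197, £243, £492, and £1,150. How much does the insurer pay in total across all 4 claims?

#1 (£197): entire amount goes to the deductible. Cost to member: £197. OOP to date £197. Insurer: £197 − £197 = £0.
#2 (£243): entire amount goes to the deductible. Cost to member: £243. OOP to date £440. Insurer: £243 − £243 = £0.
#3 (£492): all of it applies to the deductible. Cost to member: £492. OOP to date £932. Insurer: £492 − £492 = £0.
#4 (£1,150): £1,033 finishes the deductible; £117 goes to coinsurance; 20% of £117 = £23.40. Member pays £1,056.40; OOP now £1,988.40. Insurer: £1,150 − £1,056.40 = £93.60.
Insurer total = bills − member's total = £2,082 − £1,988.40 = £93.60.

£93.60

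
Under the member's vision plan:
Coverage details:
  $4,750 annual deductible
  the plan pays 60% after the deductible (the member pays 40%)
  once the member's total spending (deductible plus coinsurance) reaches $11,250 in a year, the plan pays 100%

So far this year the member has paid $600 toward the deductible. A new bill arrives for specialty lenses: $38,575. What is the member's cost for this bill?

$10,650

Deductible still to meet: $4,750 − $600 = $4,150.
After the $4,150 deductible portion, $38,575 − $4,150 = $34,425 is subject to coinsurance.
40% of $34,425 = $13,770 falls to the member.
So the member owes $4,150 + $13,770 = $17,920 before any cap.
Adding $17,920 to the $600 already spent would give $18,520, which exceeds the $11,250 cap; the member pays just $11,250 − $600 = $10,650.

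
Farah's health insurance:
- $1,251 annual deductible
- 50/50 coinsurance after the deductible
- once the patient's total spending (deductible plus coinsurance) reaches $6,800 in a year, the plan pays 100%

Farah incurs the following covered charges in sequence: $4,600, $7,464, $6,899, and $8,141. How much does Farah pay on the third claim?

$142.50

Bill 1, $4,600: $1,251 finishes the deductible; $3,349 goes to coinsurance; patient's 50% is $1,674.50. Patient owes $2,925.50 (running OOP $2,925.50).
Bill 2, $7,464: deductible met; 50% of $7,464 = $3,732. Patient owes $3,732 (running OOP $6,657.50).
Bill 3, $6,899: 50% coinsurance on $6,899 = $3,449.50. That would push OOP to $10,107, over the $6,800 cap, so patient pays $6,800 − $6,657.50 = $142.50.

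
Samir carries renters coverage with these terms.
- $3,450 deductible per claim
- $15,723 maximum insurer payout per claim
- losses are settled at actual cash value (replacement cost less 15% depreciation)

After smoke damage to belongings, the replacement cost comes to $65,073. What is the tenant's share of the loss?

Depreciate 15%: the covered value is $65,073 × 0.85 = $55,312.05.
Subtract the deductible: $55,312.05 − $3,450 = $51,862.05.
The $15,723 per-incident cap binds; insurer pays $15,723.
Out of pocket: $65,073 − $15,723 = $49,350.

$49,350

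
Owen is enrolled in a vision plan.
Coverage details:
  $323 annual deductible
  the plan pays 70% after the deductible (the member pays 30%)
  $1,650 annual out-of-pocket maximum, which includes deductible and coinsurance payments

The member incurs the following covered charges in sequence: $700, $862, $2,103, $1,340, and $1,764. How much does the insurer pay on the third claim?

$1,472.10

Bill 1, $700: $323 to deductible, leaving $377; 30% of $377 = $113.10. Member pays $436.10; OOP now $436.10. Plan pays $700 − $436.10 = $263.90.
Bill 2, $862: 30% coinsurance on $862 = $258.60. Member owes $258.60 (running OOP $694.70). Plan pays $862 − $258.60 = $603.40.
Bill 3, $2,103: deductible met; 30% of $2,103 = $630.90. Cost to member: $630.90. OOP to date $1,325.60. Plan pays $2,103 − $630.90 = $1,472.10.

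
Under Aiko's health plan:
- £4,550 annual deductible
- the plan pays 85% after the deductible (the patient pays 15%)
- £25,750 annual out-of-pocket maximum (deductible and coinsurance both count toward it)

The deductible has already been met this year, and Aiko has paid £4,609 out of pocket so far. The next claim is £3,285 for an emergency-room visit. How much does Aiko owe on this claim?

£492.75

The deductible is already satisfied, so the full bill goes to coinsurance.
Coinsurance: £3,285 × 15% = £492.75.
Year-to-date out-of-pocket becomes £4,609 + £492.75 = £5,101.75, still under the £25,750 maximum, so no cap applies.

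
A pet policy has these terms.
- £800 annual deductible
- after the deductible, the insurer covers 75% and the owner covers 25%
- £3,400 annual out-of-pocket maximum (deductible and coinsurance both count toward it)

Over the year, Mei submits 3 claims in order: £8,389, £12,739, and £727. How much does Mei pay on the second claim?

Claim 1 (£8,389): £800 to deductible, leaving £7,589; 25% of £7,589 = £1,897.25. Cost to owner: £2,697.25. OOP to date £2,697.25.
Claim 2 (£12,739): 25% coinsurance on £12,739 = £3,184.75. OOP would hit £5,882 > £3,400, so the cap limits the owner to £3,400 − £2,697.25 = £702.75.

£702.75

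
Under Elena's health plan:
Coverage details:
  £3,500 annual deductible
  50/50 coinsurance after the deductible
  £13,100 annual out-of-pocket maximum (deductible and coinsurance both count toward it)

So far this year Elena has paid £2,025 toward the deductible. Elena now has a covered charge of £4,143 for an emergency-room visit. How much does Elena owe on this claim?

Remaining deductible: £3,500 − £2,025 = £1,475.
The remaining £2,668 (= £4,143 − £1,475) moves to coinsurance.
Coinsurance: £2,668 × 50% = £1,334.
So the patient owes £1,475 + £1,334 = £2,809 before any cap.
Total out-of-pocket so far would be £2,025 + £2,809 = £4,834, below the £13,100 cap — no reduction.

£2,809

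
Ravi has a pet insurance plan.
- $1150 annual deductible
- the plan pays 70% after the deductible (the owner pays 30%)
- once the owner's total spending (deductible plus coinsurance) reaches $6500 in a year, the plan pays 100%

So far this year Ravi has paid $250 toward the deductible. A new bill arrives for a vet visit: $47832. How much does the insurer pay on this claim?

$250 of the $1150 deductible is already met, leaving $900.
That leaves $47832 − $900 = $46932 for coinsurance.
Owner's 30% share of $46932 is $14079.60.
That puts the owner's cost at $900 + $14079.60 = $14979.60 before any cap.
Year-to-date out-of-pocket would reach $250 + $14979.60 = $15229.60, above the $6500 maximum, so the owner pays only $6500 − $250 = $6250.
The insurer covers the remainder: $47832 − $6250 = $41582.

$41582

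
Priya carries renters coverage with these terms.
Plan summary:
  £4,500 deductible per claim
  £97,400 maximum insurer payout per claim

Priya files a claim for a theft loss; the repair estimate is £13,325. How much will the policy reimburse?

Subtract the deductible: £13,325 − £4,500 = £8,825.
£8,825 is within the £97,400 limit, so the insurer pays £8,825.

£8,825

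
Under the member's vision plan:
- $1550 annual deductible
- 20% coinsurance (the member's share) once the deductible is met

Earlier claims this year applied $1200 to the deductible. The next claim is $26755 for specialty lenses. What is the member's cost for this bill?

Deductible still to meet: $1550 − $1200 = $350.
That leaves $26755 − $350 = $26405 for coinsurance.
Member's 20% share of $26405 is $5281.
That puts the member's cost at $350 + $5281 = $5631.

$5631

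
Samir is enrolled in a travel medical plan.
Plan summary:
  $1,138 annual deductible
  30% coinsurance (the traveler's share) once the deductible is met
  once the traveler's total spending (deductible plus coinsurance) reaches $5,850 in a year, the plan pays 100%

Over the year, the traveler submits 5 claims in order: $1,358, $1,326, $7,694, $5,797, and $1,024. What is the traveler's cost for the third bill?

$2,308.20

Claim 1 ($1,358): $1,138 to deductible, leaving $220; 30% of $220 = $66. Traveler owes $1,204 (running OOP $1,204).
Claim 2 ($1,326): 30% coinsurance on $1,326 = $397.80. Traveler pays $397.80; OOP now $1,601.80.
Claim 3 ($7,694): deductible met; 30% of $7,694 = $2,308.20. Traveler pays $2,308.20; OOP now $3,910.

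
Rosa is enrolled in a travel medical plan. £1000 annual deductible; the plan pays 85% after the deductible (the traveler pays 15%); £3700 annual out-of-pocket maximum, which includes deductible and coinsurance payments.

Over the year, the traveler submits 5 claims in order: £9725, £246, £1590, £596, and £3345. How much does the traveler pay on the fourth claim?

£89.40

Claim 1 (£9725): deductible takes £1000, £8725 remains; traveler's 15% is £1308.75. Cost to traveler: £2308.75. OOP to date £2308.75.
Claim 2 (£246): deductible already satisfied, so traveler's share is 15% × £246 = £36.90. Cost to traveler: £36.90. OOP to date £2345.65.
Claim 3 (£1590): 15% coinsurance on £1590 = £238.50. Traveler owes £238.50 (running OOP £2584.15).
Claim 4 (£596): deductible already satisfied, so traveler's share is 15% × £596 = £89.40. Traveler pays £89.40; OOP now £2673.55.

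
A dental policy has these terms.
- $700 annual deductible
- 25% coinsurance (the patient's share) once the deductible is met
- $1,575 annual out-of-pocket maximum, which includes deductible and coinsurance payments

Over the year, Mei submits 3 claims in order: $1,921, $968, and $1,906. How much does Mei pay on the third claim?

Claim 1 — $1,921: deductible takes $700, $1,221 remains; 25% of $1,221 = $305.25. Cost to patient: $1,005.25. OOP to date $1,005.25.
Claim 2 — $968: deductible already satisfied, so patient's share is 25% × $968 = $242. Patient owes $242 (running OOP $1,247.25).
Claim 3 — $1,906: deductible already satisfied, so patient's share is 25% × $1,906 = $476.50. OOP would hit $1,723.75 > $1,575, so the cap limits the patient to $1,575 − $1,247.25 = $327.75.

$327.75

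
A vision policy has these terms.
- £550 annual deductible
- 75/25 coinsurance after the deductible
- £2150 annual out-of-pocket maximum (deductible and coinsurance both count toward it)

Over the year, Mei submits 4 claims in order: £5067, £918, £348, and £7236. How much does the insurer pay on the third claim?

Claim 1 (£5067): £550 to deductible, leaving £4517; coinsurance £4517 × 25% = £1129.25. Member owes £1679.25 (running OOP £1679.25). Plan pays £5067 − £1679.25 = £3387.75.
Claim 2 (£918): deductible already satisfied, so member's share is 25% × £918 = £229.50. Member owes £229.50 (running OOP £1908.75). Plan pays £918 − £229.50 = £688.50.
Claim 3 (£348): 25% coinsurance on £348 = £87. Cost to member: £87. OOP to date £1995.75. Insurer: £348 − £87 = £261.

£261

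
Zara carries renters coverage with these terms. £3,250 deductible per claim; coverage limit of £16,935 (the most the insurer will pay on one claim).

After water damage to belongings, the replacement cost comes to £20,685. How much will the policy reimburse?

After the deductible, £20,685 − £3,250 = £17,435 remains.
£17,435 exceeds the £16,935 limit, so the insurer pays the limit: £16,935.

£16,935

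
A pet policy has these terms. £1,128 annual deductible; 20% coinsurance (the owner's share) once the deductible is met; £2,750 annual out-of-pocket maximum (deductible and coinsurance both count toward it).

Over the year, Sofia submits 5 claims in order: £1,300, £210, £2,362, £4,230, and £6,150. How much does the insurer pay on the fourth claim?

#1 (£1,300): deductible takes £1,128, £172 remains; 20% of £172 = £34.40. Cost to owner: £1,162.40. OOP to date £1,162.40. Plan pays £1,300 − £1,162.40 = £137.60.
#2 (£210): deductible already satisfied, so owner's share is 20% × £210 = £42. Cost to owner: £42. OOP to date £1,204.40. Plan pays £210 − £42 = £168.
#3 (£2,362): deductible met; 20% of £2,362 = £472.40. Owner owes £472.40 (running OOP £1,676.80). Insurer: £2,362 − £472.40 = £1,889.60.
#4 (£4,230): deductible met; 20% of £4,230 = £846. Owner pays £846; OOP now £2,522.80. Plan pays £4,230 − £846 = £3,384.

£3,384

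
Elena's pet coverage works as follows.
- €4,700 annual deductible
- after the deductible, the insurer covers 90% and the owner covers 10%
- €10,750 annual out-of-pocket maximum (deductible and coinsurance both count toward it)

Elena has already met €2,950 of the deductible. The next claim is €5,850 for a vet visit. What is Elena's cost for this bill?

€2,950 of the €4,700 deductible is already met, leaving €1,750.
That leaves €5,850 − €1,750 = €4,100 for coinsurance.
Coinsurance: €4,100 × 10% = €410.
That puts the owner's cost at €1,750 + €410 = €2,160 before any cap.
Year-to-date out-of-pocket becomes €2,950 + €2,160 = €5,110, still under the €10,750 maximum, so no cap applies.

€2,160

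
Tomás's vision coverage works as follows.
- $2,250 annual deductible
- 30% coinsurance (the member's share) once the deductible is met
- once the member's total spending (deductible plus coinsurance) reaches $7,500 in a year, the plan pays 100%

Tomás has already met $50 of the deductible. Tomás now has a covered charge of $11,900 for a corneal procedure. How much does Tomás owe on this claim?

Remaining deductible: $2,250 − $50 = $2,200.
After the $2,200 deductible portion, $11,900 − $2,200 = $9,700 is subject to coinsurance.
30% of $9,700 = $2,910 falls to the member.
That puts the member's cost at $2,200 + $2,910 = $5,110 before any cap.
Total out-of-pocket so far would be $50 + $5,110 = $5,160, below the $7,500 cap — no reduction.

$5,110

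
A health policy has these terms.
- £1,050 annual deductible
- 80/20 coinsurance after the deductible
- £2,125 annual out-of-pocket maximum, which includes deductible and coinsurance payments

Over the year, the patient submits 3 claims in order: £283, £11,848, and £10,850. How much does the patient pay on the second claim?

Claim 1 — £283: entire amount goes to the deductible. Patient owes £283 (running OOP £283).
Claim 2 — £11,848: deductible takes £767, £11,081 remains; 20% of £11,081 = £2,216.20. Together that's £767 + £2,216.20 = £2,983.20. That would push OOP to £3,266.20, over the £2,125 cap, so patient pays £2,125 − £283 = £1,842.

£1,842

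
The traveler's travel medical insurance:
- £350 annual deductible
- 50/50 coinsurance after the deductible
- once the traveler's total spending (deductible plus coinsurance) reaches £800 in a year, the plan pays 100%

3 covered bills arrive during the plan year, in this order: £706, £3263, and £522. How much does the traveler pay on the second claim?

Claim 1 (£706): £350 to deductible, leaving £356; coinsurance £356 × 50% = £178. Cost to traveler: £528. OOP to date £528.
Claim 2 (£3263): deductible met; 50% of £3263 = £1631.50. Adding that to £528 gives £2159.50, past the £800 cap; traveler pays only £800 − £528 = £272.

£272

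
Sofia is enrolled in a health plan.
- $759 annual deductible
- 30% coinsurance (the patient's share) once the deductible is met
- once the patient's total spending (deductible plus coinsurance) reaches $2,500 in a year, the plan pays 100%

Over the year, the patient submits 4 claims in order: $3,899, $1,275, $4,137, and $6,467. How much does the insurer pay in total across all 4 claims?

Bill 1, $3,899: $759 to deductible, leaving $3,140; coinsurance $3,140 × 30% = $942. Patient owes $1,701 (running OOP $1,701). Plan pays $3,899 − $1,701 = $2,198.
Bill 2, $1,275: deductible already satisfied, so patient's share is 30% × $1,275 = $382.50. Cost to patient: $382.50. OOP to date $2,083.50. Insurer: $1,275 − $382.50 = $892.50.
Bill 3, $4,137: deductible already satisfied, so patient's share is 30% × $4,137 = $1,241.10. OOP would hit $3,324.60 > $2,500, so the cap limits the patient to $2,500 − $2,083.50 = $416.50. Insurer: $4,137 − $416.50 = $3,720.50.
Bill 4, $6,467: 30% coinsurance on $6,467 = $1,940.10. That would push OOP to $4,440.10, over the $2,500 cap, so patient pays $2,500 − $2,500 = $0. Insurer: $6,467 − $0 = $6,467.
Insurer total = bills − patient's total = $15,778 − $2,500 = $13,278.

$13,278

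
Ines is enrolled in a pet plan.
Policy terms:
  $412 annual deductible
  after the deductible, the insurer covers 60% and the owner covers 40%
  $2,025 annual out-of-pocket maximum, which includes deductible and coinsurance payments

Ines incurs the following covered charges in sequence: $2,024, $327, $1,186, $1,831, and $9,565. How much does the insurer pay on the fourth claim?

Claim 1 ($2,024): $412 finishes the deductible; $1,612 goes to coinsurance; 40% of $1,612 = $644.80. Owner owes $1,056.80 (running OOP $1,056.80). Insurer: $2,024 − $1,056.80 = $967.20.
Claim 2 ($327): deductible already satisfied, so owner's share is 40% × $327 = $130.80. Owner owes $130.80 (running OOP $1,187.60). Insurer: $327 − $130.80 = $196.20.
Claim 3 ($1,186): deductible met; 40% of $1,186 = $474.40. Owner pays $474.40; OOP now $1,662. Plan pays $1,186 − $474.40 = $711.60.
Claim 4 ($1,831): deductible already satisfied, so owner's share is 40% × $1,831 = $732.40. OOP would hit $2,394.40 > $2,025, so the cap limits the owner to $2,025 − $1,662 = $363. Plan pays $1,831 − $363 = $1,468.

$1,468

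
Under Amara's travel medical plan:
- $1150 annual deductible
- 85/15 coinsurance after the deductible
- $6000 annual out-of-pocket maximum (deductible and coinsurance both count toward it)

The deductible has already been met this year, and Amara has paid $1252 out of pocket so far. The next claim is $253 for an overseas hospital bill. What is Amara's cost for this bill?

The deductible is already satisfied, so the full bill goes to coinsurance.
15% of $253 = $37.95 falls to the traveler.
Cumulative spending $1252 + $37.95 = $1289.95 stays under the $6000 maximum.

$37.95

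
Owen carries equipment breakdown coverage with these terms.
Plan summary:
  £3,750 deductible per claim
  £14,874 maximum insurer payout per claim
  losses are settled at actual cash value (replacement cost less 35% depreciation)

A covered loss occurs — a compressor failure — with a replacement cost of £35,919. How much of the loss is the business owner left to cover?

Actual cash value after 35% depreciation: £35,919 × 65% = £23,347.35.
Subtract the deductible: £23,347.35 − £3,750 = £19,597.35.
£19,597.35 exceeds the £14,874 limit, so the insurer pays the limit: £14,874.
Business owner's share is the uncovered remainder: £35,919 − £14,874 = £21,045.

£21,045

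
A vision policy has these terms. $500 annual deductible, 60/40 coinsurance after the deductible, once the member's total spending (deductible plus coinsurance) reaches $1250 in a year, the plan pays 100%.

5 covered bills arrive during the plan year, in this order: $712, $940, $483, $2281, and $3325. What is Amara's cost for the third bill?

$193.20

Bill 1, $712: $500 finishes the deductible; $212 goes to coinsurance; coinsurance $212 × 40% = $84.80. Member owes $584.80 (running OOP $584.80).
Bill 2, $940: deductible already satisfied, so member's share is 40% × $940 = $376. Member owes $376 (running OOP $960.80).
Bill 3, $483: deductible already satisfied, so member's share is 40% × $483 = $193.20. Member pays $193.20; OOP now $1154.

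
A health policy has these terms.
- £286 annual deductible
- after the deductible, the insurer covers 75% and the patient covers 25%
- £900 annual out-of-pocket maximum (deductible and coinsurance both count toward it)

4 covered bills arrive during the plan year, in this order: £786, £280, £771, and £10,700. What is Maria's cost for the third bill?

Claim 1 — £786: £286 to deductible, leaving £500; 25% of £500 = £125. Patient owes £411 (running OOP £411).
Claim 2 — £280: deductible already satisfied, so patient's share is 25% × £280 = £70. Cost to patient: £70. OOP to date £481.
Claim 3 — £771: deductible met; 25% of £771 = £192.75. Cost to patient: £192.75. OOP to date £673.75.

£192.75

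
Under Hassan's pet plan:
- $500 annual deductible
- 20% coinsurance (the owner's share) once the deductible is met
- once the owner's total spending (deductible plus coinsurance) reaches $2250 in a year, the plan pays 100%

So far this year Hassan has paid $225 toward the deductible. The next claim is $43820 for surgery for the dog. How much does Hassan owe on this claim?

Deductible still to meet: $500 − $225 = $275.
That leaves $43820 − $275 = $43545 for coinsurance.
20% of $43545 = $8709 falls to the owner.
Owner responsibility before any cap: $275 + $8709 = $8984.
Year-to-date out-of-pocket would reach $225 + $8984 = $9209, above the $2250 maximum, so the owner pays only $2250 − $225 = $2025.

$2025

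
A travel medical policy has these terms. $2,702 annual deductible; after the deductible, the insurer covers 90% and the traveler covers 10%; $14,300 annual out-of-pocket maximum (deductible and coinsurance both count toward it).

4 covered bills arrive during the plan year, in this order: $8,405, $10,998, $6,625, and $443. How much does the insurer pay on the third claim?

$5,962.50

Claim 1 — $8,405: $2,702 finishes the deductible; $5,703 goes to coinsurance; coinsurance $5,703 × 10% = $570.30. Cost to traveler: $3,272.30. OOP to date $3,272.30. Insurer: $8,405 − $3,272.30 = $5,132.70.
Claim 2 — $10,998: deductible already satisfied, so traveler's share is 10% × $10,998 = $1,099.80. Cost to traveler: $1,099.80. OOP to date $4,372.10. Plan pays $10,998 − $1,099.80 = $9,898.20.
Claim 3 — $6,625: deductible already satisfied, so traveler's share is 10% × $6,625 = $662.50. Cost to traveler: $662.50. OOP to date $5,034.60. Plan pays $6,625 − $662.50 = $5,962.50.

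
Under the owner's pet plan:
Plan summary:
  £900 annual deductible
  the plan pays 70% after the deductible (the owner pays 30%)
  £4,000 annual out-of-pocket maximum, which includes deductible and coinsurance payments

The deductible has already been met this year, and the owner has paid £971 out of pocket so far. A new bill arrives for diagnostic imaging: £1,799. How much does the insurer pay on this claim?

£1,259.30

With the deductible met, the entire £1,799 is subject to coinsurance.
30% of £1,799 = £539.70 falls to the owner.
Cumulative spending £971 + £539.70 = £1,510.70 stays under the £4,000 maximum.
Insurer pays the balance: £1,799 − £539.70 = £1,259.30.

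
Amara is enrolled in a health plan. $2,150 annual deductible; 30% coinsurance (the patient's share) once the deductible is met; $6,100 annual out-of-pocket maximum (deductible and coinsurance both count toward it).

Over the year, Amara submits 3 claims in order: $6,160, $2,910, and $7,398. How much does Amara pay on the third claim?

Bill 1, $6,160: deductible takes $2,150, $4,010 remains; coinsurance $4,010 × 30% = $1,203. Cost to patient: $3,353. OOP to date $3,353.
Bill 2, $2,910: 30% coinsurance on $2,910 = $873. Patient pays $873; OOP now $4,226.
Bill 3, $7,398: 30% coinsurance on $7,398 = $2,219.40. OOP would hit $6,445.40 > $6,100, so the cap limits the patient to $6,100 − $4,226 = $1,874.

$1,874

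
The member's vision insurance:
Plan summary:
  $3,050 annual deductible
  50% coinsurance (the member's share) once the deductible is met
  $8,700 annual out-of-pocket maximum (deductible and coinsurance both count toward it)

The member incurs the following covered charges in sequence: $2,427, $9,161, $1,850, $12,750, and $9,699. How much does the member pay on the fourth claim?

#1 ($2,427): all of it applies to the deductible. Cost to member: $2,427. OOP to date $2,427.
#2 ($9,161): $623 to deductible, leaving $8,538; coinsurance $8,538 × 50% = $4,269. Cost to member: $4,892. OOP to date $7,319.
#3 ($1,850): deductible already satisfied, so member's share is 50% × $1,850 = $925. Member pays $925; OOP now $8,244.
#4 ($12,750): deductible already satisfied, so member's share is 50% × $12,750 = $6,375. Adding that to $8,244 gives $14,619, past the $8,700 cap; member pays only $8,700 − $8,244 = $456.

$456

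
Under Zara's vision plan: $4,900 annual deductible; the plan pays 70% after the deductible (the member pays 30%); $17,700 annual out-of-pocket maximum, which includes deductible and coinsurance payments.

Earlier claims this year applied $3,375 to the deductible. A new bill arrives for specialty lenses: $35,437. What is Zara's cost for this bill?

$11,698.60

Remaining deductible: $4,900 − $3,375 = $1,525.
After the $1,525 deductible portion, $35,437 − $1,525 = $33,912 is subject to coinsurance.
Member's 30% share of $33,912 is $10,173.60.
Member responsibility before any cap: $1,525 + $10,173.60 = $11,698.60.
Cumulative spending $3,375 + $11,698.60 = $15,073.60 stays under the $17,700 maximum.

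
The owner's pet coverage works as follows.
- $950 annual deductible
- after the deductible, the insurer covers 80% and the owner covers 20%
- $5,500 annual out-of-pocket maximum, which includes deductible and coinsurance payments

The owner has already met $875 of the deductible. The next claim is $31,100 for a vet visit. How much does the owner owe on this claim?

$4,625

Remaining deductible: $950 − $875 = $75.
The remaining $31,025 (= $31,100 − $75) moves to coinsurance.
Owner's 20% share of $31,025 is $6,205.
Owner responsibility before any cap: $75 + $6,205 = $6,280.
Adding $6,280 to the $875 already spent would give $7,155, which exceeds the $5,500 cap; the owner pays just $5,500 − $875 = $4,625.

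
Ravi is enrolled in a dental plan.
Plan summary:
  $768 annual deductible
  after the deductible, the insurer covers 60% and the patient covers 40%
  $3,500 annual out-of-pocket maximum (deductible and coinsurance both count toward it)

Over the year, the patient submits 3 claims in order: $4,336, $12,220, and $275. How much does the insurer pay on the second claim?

Claim 1 ($4,336): deductible takes $768, $3,568 remains; 40% of $3,568 = $1,427.20. Patient pays $2,195.20; OOP now $2,195.20. Plan pays $4,336 − $2,195.20 = $2,140.80.
Claim 2 ($12,220): deductible already satisfied, so patient's share is 40% × $12,220 = $4,888. That would push OOP to $7,083.20, over the $3,500 cap, so patient pays $3,500 − $2,195.20 = $1,304.80. Insurer: $12,220 − $1,304.80 = $10,915.20.

$10,915.20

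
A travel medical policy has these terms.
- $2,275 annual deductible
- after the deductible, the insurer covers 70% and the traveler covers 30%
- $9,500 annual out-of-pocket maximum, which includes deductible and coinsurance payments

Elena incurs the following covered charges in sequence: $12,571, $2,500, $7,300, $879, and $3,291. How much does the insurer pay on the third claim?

Claim 1 — $12,571: deductible takes $2,275, $10,296 remains; coinsurance $10,296 × 30% = $3,088.80. Traveler owes $5,363.80 (running OOP $5,363.80). Insurer: $12,571 − $5,363.80 = $7,207.20.
Claim 2 — $2,500: deductible met; 30% of $2,500 = $750. Traveler owes $750 (running OOP $6,113.80). Insurer: $2,500 − $750 = $1,750.
Claim 3 — $7,300: deductible already satisfied, so traveler's share is 30% × $7,300 = $2,190. Cost to traveler: $2,190. OOP to date $8,303.80. Insurer: $7,300 − $2,190 = $5,110.

$5,110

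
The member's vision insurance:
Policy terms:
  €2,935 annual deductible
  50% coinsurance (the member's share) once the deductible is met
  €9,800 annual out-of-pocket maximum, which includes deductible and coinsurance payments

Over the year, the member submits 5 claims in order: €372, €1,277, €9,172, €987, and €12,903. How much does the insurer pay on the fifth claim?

€10,474.50

Bill 1, €372: all of it applies to the deductible. Member pays €372; OOP now €372. Insurer: €372 − €372 = €0.
Bill 2, €1,277: fully absorbed by the deductible. Member owes €1,277 (running OOP €1,649). Insurer: €1,277 − €1,277 = €0.
Bill 3, €9,172: €1,286 to deductible, leaving €7,886; 50% of €7,886 = €3,943. Member pays €5,229; OOP now €6,878. Plan pays €9,172 − €5,229 = €3,943.
Bill 4, €987: 50% coinsurance on €987 = €493.50. Member owes €493.50 (running OOP €7,371.50). Insurer: €987 − €493.50 = €493.50.
Bill 5, €12,903: deductible met; 50% of €12,903 = €6,451.50. That would push OOP to €13,823, over the €9,800 cap, so member pays €9,800 − €7,371.50 = €2,428.50. Insurer: €12,903 − €2,428.50 = €10,474.50.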